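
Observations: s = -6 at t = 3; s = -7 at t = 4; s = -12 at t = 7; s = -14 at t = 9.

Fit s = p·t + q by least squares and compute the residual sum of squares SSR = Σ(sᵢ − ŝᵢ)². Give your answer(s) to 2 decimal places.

Compute the Gram sums: Σt·t = 155, Σt = 23, Σ1 = 4.
Right-hand side: Σt·s = -256, Σs = -39.
Normal equations: [[155, 23]; [23, 4]]·[p, q]ᵀ = [-256, -39]ᵀ.
Eliminating q: 4·(row 1) − 23·(row 2) gives 91·p = 4·(-256) − 23·(-39) = -127, so p = -127/91.
Then q = ((-39) − 23·(-127/91))/4 = -157/91.
Residuals: -8/91, 4/13, -46/91, 2/7; SSR = 40/91.

SSR = 0.44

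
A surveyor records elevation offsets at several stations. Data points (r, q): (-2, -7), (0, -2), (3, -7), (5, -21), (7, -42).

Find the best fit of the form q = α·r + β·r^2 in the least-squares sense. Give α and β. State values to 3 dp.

The normal system AᵀA·[α, β]ᵀ = Aᵀq is [[87, 487]; [487, 3123]]·[α, β]ᵀ = [-406, -2674]ᵀ.
Δ = 87·3123 − 487² = 34532.
α = ((-406)·3123 − 487·(-2674))/34532 = 8575/8633; β = (87·(-2674) − 487·(-406))/34532 = -8729/8633.

α = 0.993, β = -1.011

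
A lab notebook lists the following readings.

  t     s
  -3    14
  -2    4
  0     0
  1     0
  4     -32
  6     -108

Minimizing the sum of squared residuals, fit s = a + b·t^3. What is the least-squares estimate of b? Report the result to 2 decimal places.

b = -0.50

Setting ∂/∂a … = 0 gives: 6·a + 246·b = -122;  246·a + 51546·b = -25786.
(Σ1 = 6, Σt^3 = 246, Σt^3·t^3 = 51546, Σs = -122, Σt^3·s = -25786.)
Determinant 6·51546 − 246² = 248760.
a = ((-122)·51546 − 246·(-25786))/248760 = 2281/10365; b = (6·(-25786) − 246·(-122))/248760 = -1732/3455.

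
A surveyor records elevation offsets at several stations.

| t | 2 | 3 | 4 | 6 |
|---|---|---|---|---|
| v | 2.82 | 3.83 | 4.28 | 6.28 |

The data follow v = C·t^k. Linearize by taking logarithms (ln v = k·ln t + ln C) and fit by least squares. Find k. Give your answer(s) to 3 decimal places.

Linearized form: ln v = k·ln t + ln C. From the 4 transformed points,
AᵀA = [[6.8196, 4.9698]; [4.9698, 4]], rhs = [7.5016, 5.6709]ᵀ  (here Σln t = 4.9698, Σ(ln t)² = 6.8196, Σln v = 5.6709, Σln t·ln v = 7.5016).
Slope k = (n·Σln t·ln v − Σln t·Σln v)/(n·Σ(ln t)² − (Σln t)²) = (4·7.5016 − 4.9698·5.6709)/2.5794 = 0.70678; ln C = (Σln v − k·Σln t)/n = 0.53959.

k = 0.707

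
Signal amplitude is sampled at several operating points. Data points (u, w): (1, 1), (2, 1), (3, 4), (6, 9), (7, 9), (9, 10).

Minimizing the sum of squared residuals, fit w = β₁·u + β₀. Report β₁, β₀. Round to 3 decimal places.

The normal equations are: 180·β₁ + 28·β₀ = 222;  28·β₁ + 6·β₀ = 34.
(Σu·u = 180, Σu = 28, Σ1 = 6, Σu·w = 222, Σw = 34.)
Δ = 180·6 − 28² = 296.
β₁ = (222·6 − 28·34)/296 = 95/74; β₀ = (180·34 − 28·222)/296 = -12/37.

β₁ = 1.284, β₀ = -0.324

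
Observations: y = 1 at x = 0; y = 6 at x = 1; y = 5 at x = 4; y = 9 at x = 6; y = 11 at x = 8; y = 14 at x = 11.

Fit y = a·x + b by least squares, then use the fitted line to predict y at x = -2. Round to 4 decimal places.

Forming AᵀA = [[238, 30]; [30, 6]] and Aᵀy = [322, 46]ᵀ gives AᵀA·[a, b]ᵀ = Aᵀy.
det = 238·6 − 30² = 528.
a = (322·6 − 30·46)/528 = 23/22; b = (238·46 − 30·322)/528 = 161/66.
At x = -2: ŷ = (23/22)·(-2) + (161/66)·(1) = 23/66.

ŷ = 0.3485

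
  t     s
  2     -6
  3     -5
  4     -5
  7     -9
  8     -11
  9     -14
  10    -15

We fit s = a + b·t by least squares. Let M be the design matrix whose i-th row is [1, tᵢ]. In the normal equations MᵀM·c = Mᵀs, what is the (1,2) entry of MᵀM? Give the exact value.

43

Row 1 ↔ basis 1, column 2 ↔ basis t, so (MᵀM)_{1,2} = Σᵢ t = (1)·(2) + (1)·(3) + (1)·(4) + (1)·(7) + (1)·(8) + (1)·(9) + (1)·(10) = 43.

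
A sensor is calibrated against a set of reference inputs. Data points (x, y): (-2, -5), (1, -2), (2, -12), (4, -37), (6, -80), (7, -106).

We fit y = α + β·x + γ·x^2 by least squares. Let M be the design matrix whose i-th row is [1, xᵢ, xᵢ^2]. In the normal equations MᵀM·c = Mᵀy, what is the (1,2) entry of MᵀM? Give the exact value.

18

Row 1 ↔ basis 1, column 2 ↔ basis x, so (MᵀM)_{1,2} = Σᵢ x = (1)·(-2) + (1)·(1) + (1)·(2) + (1)·(4) + (1)·(6) + (1)·(7) = 18.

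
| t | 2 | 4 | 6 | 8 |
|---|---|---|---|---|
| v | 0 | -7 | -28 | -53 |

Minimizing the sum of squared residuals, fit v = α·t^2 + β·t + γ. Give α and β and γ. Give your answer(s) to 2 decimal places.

The normal system AᵀA·[α, β, γ]ᵀ = Aᵀv is [[5664, 800, 120]; [800, 120, 20]; [120, 20, 4]]·[α, β, γ]ᵀ = [-4512, -620, -88]ᵀ.
Solving the 3×3 system (Gaussian elimination) gives α = -9/8, β = 9/4, γ = 1/2.

α = -1.13, β = 2.25, γ = 0.50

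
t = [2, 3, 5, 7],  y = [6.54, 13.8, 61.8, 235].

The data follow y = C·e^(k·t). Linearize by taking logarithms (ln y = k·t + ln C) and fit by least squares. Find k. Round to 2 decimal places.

k = 0.72

Linearized form: ln y = k·t + ln C. From the 4 transformed points,
Σt = 17.0000, Σ(t)² = 87.0000, Σln y = 14.0861, Σt·ln y = 70.4665.
Equations: 87.0000·k + 17.0000·ln C = 70.4665;  17.0000·k + 4·ln C = 14.0861.
Δ = 87.0000·4 − (17.0000)² = 59.0000; k = (70.4665·4 − 17.0000·14.0861)/59.0000 = 0.71868, ln C = (87.0000·14.0861 − 17.0000·70.4665)/59.0000 = 0.46712.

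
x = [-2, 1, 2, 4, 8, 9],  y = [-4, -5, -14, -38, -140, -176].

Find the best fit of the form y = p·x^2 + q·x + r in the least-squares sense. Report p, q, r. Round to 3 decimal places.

p = -1.936, q = -1.980, r = -0.714

Compute the Gram sums: Σx^2·x^2 = 10946, Σx^2·x = 1306, Σx^2 = 170, Σx·x = 170, Σx = 22, Σ1 = 6.
For Aᵀy: Σx^2·y = -23901, Σx·y = -2881, Σy = -377.
AᵀA·[p, q, r]ᵀ = Aᵀy becomes [[10946, 1306, 170]; [1306, 170, 22]; [170, 22, 6]]·[p, q, r]ᵀ = [-23901, -2881, -377]ᵀ.
Inverting the 3×3 Gram matrix, [p, q, r]ᵀ = [-59189/30570, -30268/15285, -3638/5095]ᵀ.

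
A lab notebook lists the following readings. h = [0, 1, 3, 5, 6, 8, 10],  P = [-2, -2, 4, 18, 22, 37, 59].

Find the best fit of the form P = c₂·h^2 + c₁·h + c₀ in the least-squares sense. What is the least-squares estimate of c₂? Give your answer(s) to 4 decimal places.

c₂ = 0.4921

Entries of MᵀM: Σh^2·h^2 = 16099, Σh^2·h = 1881, Σh^2 = 235, Σh·h = 235, Σh = 33, Σ1 = 7.
Right-hand side: Σh^2·P = 9544, Σh·P = 1118, ΣP = 136.
Row-reducing yields c₂ = 7799/15848, c₁ = 19231/15848, c₀ = -11145/3962.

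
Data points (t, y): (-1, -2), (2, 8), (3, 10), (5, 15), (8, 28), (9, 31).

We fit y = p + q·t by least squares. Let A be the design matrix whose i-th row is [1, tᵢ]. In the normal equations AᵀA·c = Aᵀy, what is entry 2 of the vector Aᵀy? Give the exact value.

626

Entry 2 ↔ basis t, so (Aᵀy)_{2} = Σᵢ (t)·yᵢ = (-1)·(-2) + (2)·(8) + (3)·(10) + (5)·(15) + (8)·(28) + (9)·(31) = 626.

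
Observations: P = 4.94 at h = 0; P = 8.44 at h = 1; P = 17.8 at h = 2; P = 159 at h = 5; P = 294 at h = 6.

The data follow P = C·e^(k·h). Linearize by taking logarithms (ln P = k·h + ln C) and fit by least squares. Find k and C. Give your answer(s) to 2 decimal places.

Linearized form: ln P = k·h + ln C. From the 5 transformed points,
Σh = 14.0000, Σ(h)² = 66.0000, Σln P = 17.3620, Σh·ln P = 67.3374.
Equations: 66.0000·k + 14.0000·ln C = 67.3374;  14.0000·k + 5·ln C = 17.3620.
Slope k = (n·Σh·ln P − Σh·Σln P)/(n·Σ(h)² − (Σh)²) = (5·67.3374 − 14.0000·17.3620)/134.0000 = 0.69865; ln C = (Σln P − k·Σh)/n = 1.51620, so C = exp(1.51620) = 4.55488.

k = 0.70, C = 4.55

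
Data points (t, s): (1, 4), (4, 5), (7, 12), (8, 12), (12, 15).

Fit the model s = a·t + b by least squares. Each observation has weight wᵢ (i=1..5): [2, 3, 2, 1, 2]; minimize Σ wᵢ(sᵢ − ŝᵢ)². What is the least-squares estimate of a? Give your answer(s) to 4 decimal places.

The normal equations are: 500·a + 60·b = 692;  60·a + 10·b = 89.
det = 500·10 − 60² = 1400.
a = (692·10 − 60·89)/1400 = 79/70; b = (500·89 − 60·692)/1400 = 149/70.

a = 1.1286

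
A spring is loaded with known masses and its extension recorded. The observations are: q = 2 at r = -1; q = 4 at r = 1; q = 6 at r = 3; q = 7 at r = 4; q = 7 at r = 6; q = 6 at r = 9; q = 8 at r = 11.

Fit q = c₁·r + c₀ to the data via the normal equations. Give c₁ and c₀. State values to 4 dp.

Setting ∂/∂c₁ … = 0 gives: 265·c₁ + 33·c₀ = 232;  33·c₁ + 7·c₀ = 40.
(Σr·r = 265, Σr = 33, Σ1 = 7, Σr·q = 232, Σq = 40.)
Eliminating c₀: 7·(row 1) − 33·(row 2) gives 766·c₁ = 7·232 − 33·40 = 304, so c₁ = 152/383.
Then c₀ = (40 − 33·(152/383))/7 = 1472/383.

c₁ = 0.3969, c₀ = 3.8433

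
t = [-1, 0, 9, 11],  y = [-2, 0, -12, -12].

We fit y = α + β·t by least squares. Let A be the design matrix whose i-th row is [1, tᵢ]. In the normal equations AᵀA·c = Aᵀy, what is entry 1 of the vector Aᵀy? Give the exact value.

Entry 1 ↔ basis 1, so (Aᵀy)_{1} = Σᵢ yᵢ = (1)·(-2) + (1)·(0) + (1)·(-12) + (1)·(-12) = -26.

-26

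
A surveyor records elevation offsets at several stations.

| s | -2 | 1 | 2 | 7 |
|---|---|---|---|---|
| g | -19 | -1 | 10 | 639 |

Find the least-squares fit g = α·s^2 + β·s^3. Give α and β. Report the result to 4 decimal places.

AᵀA·[α, β]ᵀ = Aᵀg reads: 2434·α + 16808·β = 31274;  16808·α + 117778·β = 219408.
(Σs^2·s^2 = 2434, Σs^2·s^3 = 16808, Σs^3·s^3 = 117778, Σs^2·g = 31274, Σs^3·g = 219408.)
det = 2434·117778 − 16808² = 4162788.
α = (31274·117778 − 16808·219408)/4162788 = -1105123/1040697; β = (2434·219408 − 16808·31274)/4162788 = 2096420/1040697.

α = -1.0619, β = 2.0144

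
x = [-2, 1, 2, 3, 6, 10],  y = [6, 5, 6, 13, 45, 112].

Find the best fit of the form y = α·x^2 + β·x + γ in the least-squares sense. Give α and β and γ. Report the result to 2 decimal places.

α = 1.05, β = 0.52, γ = 2.55

Forming AᵀA = [[11410, 1244, 154]; [1244, 154, 20]; [154, 20, 6]] and Aᵀy = [12990, 1434, 187]ᵀ gives AᵀA·[α, β, γ]ᵀ = Aᵀy.
Inverting the 3×3 Gram matrix, [α, β, γ]ᵀ = [61481/58700, 7626/14675, 149791/58700]ᵀ.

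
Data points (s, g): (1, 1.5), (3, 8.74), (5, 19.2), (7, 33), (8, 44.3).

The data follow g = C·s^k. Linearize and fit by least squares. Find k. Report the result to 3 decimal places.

k = 1.608

Let Y = ln g. Fitting Y = k·ln s + ln C by least squares:
AᵀA = [[11.9079, 6.7334]; [6.7334, 5]], rhs = [21.8245, 12.8158]ᵀ  (here Σln s = 6.7334, Σ(ln s)² = 11.9079, Σln g = 12.8158, Σln s·ln g = 21.8245).
Δ = 11.9079·5 − (6.7334)² = 14.2007; k = (21.8245·5 − 6.7334·12.8158)/14.2007 = 1.60756, ln C = (11.9079·12.8158 − 6.7334·21.8245)/14.2007 = 0.39829.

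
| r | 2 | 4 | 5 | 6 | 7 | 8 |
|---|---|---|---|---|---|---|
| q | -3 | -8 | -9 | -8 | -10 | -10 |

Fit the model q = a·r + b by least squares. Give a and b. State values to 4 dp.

AᵀA·[a, b]ᵀ = Aᵀq reads: 194·a + 32·b = -281;  32·a + 6·b = -48.
Δ = 194·6 − 32² = 140.
a = ((-281)·6 − 32·(-48))/140 = -15/14; b = (194·(-48) − 32·(-281))/140 = -16/7.

a = -1.0714, b = -2.2857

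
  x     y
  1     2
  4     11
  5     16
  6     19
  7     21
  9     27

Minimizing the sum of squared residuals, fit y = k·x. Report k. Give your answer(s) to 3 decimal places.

k = 3.029

Normal-equation sums: Σx·x = 208.
And Σx·y = 630.
Hence k = 630 / 208 ≈ 3.02885.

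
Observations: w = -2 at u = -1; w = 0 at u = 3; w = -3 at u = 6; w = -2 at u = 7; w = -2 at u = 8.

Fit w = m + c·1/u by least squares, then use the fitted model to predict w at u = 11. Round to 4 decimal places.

ŵ = -1.7355

With design matrix M, MᵀM = [[5, -13/56]; [-13/56, 33161/28224]] and Mᵀw = [-9, 27/28]ᵀ.
Eliminating c: (33161/28224)·(row 1) − (-13/56)·(row 2) gives (41071/7056)·m = (33161/28224)·(-9) − (-13/56)·(27/28) = -4637/448, so m = -292131/164284.
Then c = ((27/28) − (-13/56)·(-292131/164284))/(33161/28224) = 19278/41071.
At u = 11: ŵ = (-292131/164284)·(1) + (19278/41071)·(1/11) = -3136329/1807124.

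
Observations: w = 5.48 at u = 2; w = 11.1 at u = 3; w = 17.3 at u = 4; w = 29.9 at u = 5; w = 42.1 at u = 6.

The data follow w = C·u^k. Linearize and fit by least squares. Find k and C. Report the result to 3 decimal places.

k = 1.855, C = 1.460

Taking logs, ln w = k·ln u + ln C, so regress ln w on ln u.
Σln u = 6.5793, Σ(ln u)² = 9.4099, Σln w = 14.0967, Σln u·ln w = 19.9452.
Equations: 9.4099·k + 6.5793·ln C = 19.9452;  6.5793·k + 5·ln C = 14.0967.
Δ = 9.4099·5 − (6.5793)² = 3.7630; k = (19.9452·5 − 6.5793·14.0967)/3.7630 = 1.85510, ln C = (9.4099·14.0967 − 6.5793·19.9452)/3.7630 = 0.37830, so C = exp(0.37830) = 1.45979.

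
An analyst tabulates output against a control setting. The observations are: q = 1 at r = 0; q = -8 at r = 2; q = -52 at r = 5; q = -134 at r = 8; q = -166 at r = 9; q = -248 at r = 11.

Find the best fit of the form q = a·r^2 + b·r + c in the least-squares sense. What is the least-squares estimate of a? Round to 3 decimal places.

a = -1.986

Setting ∂/∂a … = 0 gives: 25939·a + 2705·b + 295·c = -53362;  2705·a + 295·b + 35·c = -5570;  295·a + 35·b + 6·c = -607.
(Σr^2·r^2 = 25939, Σr^2·r = 2705, Σr^2 = 295, Σr·r = 295, Σr = 35, Σ1 = 6, Σr^2·q = -53362, Σr·q = -5570, Σq = -607.)
Inverting the 3×3 Gram matrix, [a, b, c]ᵀ = [-27833/14016, -11543/14016, 2973/2336]ᵀ.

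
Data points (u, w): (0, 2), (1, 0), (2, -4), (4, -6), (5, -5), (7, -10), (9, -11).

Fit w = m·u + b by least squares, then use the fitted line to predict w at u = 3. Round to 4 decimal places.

ŵ = -3.4509

Entries of AᵀA: Σu·u = 176, Σu = 28, Σ1 = 7.
Moment sums: Σu·w = -226, Σw = -34.
Normal equations: [[176, 28]; [28, 7]]·[m, b]ᵀ = [-226, -34]ᵀ.
Determinant 176·7 − 28² = 448.
m = ((-226)·7 − 28·(-34))/448 = -45/32; b = (176·(-34) − 28·(-226))/448 = 43/56.
At u = 3: ŵ = (-45/32)·(3) + (43/56)·(1) = -773/224.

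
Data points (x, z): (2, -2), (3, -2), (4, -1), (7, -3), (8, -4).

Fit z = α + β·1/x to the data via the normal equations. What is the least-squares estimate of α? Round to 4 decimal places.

From the data, Σ1 = 5, Σ1/x = 227/168, Σ1/x·1/x = 12973/28224.
Right-hand side: Σz = -12, Σ1/x·z = -239/84.
det = 5·(12973/28224) − (227/168)² = 1667/3528.
α = ((-12)·(12973/28224) − (227/168)·(-239/84))/(1667/3528) = -23585/6668; β = (5·(-239/84) − (227/168)·(-12))/(1667/3528) = 7014/1667.

α = -3.5370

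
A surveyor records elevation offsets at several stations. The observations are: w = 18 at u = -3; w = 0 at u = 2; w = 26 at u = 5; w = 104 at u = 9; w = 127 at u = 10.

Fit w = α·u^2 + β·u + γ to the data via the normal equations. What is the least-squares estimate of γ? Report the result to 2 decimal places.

With design matrix M, MᵀM = [[17283, 1835, 219]; [1835, 219, 23]; [219, 23, 5]] and Mᵀw = [21936, 2282, 275]ᵀ.
Row-reducing yields α = 173745/116048, β = -227655/116048, γ = -90089/58024.

γ = -1.55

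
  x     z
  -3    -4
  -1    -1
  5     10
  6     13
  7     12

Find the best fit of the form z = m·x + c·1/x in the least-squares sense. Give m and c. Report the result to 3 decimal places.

Forming AᵀA = [[120, 5]; [5, 52889/44100]] and Aᵀz = [225, 115/14]ᵀ gives AᵀA·[m, c]ᵀ = Aᵀz.
det = 120·(52889/44100) − 5² = 87403/735.
m = (225·(52889/44100) − 5·(115/14))/(87403/735) = 672585/349612; c = (120·(115/14) − 5·225)/(87403/735) = -102375/87403.

m = 1.924, c = -1.171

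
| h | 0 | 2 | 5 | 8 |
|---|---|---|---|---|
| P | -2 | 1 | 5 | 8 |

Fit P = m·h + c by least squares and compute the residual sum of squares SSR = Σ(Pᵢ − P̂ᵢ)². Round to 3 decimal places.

The normal system AᵀA·[m, c]ᵀ = AᵀP is [[93, 15]; [15, 4]]·[m, c]ᵀ = [91, 12]ᵀ.
Δ = 93·4 − 15² = 147.
m = (91·4 − 15·12)/147 = 184/147; c = (93·12 − 15·91)/147 = -83/49.
Residuals: -15/49, 4/21, 64/147, -47/147; SSR = 62/147.

SSR = 0.422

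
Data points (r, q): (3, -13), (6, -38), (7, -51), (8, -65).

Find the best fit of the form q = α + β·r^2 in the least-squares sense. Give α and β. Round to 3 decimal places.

From the data, Σ1 = 4, Σr^2 = 158, Σr^2·r^2 = 7874.
Moment sums: Σq = -167, Σr^2·q = -8144.
So MᵀM·[α, β]ᵀ = Mᵀq: [[4, 158]; [158, 7874]]·[α, β]ᵀ = [-167, -8144]ᵀ.
Determinant 4·7874 − 158² = 6532.
α = ((-167)·7874 − 158·(-8144))/6532 = -14103/3266; β = (4·(-8144) − 158·(-167))/6532 = -3095/3266.

α = -4.318, β = -0.948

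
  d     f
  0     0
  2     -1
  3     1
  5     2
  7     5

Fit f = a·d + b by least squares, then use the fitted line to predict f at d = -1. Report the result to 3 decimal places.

f̂ = -1.945

Sums needed: Σd·d = 87, Σd = 17, Σ1 = 5.
Right-hand side: Σd·f = 46, Σf = 7.
Normal equations: [[87, 17]; [17, 5]]·[a, b]ᵀ = [46, 7]ᵀ.
Determinant 87·5 − 17² = 146.
a = (46·5 − 17·7)/146 = 111/146; b = (87·7 − 17·46)/146 = -173/146.
At d = -1: f̂ = (111/146)·(-1) + (-173/146)·(1) = -142/73.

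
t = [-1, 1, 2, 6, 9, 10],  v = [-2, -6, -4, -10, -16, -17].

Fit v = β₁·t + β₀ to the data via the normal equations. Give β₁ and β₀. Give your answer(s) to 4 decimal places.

β₁ = -1.3645, β₀ = -3.0263

The normal equations are: 223·β₁ + 27·β₀ = -386;  27·β₁ + 6·β₀ = -55.
Eliminating β₀: 6·(row 1) − 27·(row 2) gives 609·β₁ = 6·(-386) − 27·(-55) = -831, so β₁ = -277/203.
Then β₀ = ((-55) − 27·(-277/203))/6 = -1843/609.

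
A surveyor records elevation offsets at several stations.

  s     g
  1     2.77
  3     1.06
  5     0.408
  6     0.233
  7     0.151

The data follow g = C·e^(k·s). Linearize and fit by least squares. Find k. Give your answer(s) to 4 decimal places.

Taking logs, ln g = k·s + ln C, so regress ln g on s.
AᵀA = [[120.0000, 22.0000]; [22.0000, 5]], rhs = [-25.2624, -3.1666]ᵀ  (here Σs = 22.0000, Σ(s)² = 120.0000, Σln g = -3.1666, Σs·ln g = -25.2624).
Δ = 120.0000·5 − (22.0000)² = 116.0000; k = (-25.2624·5 − 22.0000·-3.1666)/116.0000 = -0.48834, ln C = (120.0000·-3.1666 − 22.0000·-25.2624)/116.0000 = 1.51539.

k = -0.4883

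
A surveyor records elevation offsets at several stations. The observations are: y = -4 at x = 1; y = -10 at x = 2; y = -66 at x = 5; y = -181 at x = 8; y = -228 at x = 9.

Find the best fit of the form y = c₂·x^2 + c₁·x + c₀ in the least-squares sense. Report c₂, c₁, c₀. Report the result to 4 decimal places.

The normal equations are: 11299·c₂ + 1375·c₁ + 175·c₀ = -31746;  1375·c₂ + 175·c₁ + 25·c₀ = -3854;  175·c₂ + 25·c₁ + 5·c₀ = -489.
(Σx^2·x^2 = 11299, Σx^2·x = 1375, Σx^2 = 175, Σx·x = 175, Σx = 25, Σ1 = 5, Σx^2·y = -31746, Σx·y = -3854, Σy = -489.)
Solving the 3×3 system (Gaussian elimination) gives c₂ = -541/174, c₁ = 12667/4350, c₀ = -513/145.

c₂ = -3.1092, c₁ = 2.9120, c₀ = -3.5379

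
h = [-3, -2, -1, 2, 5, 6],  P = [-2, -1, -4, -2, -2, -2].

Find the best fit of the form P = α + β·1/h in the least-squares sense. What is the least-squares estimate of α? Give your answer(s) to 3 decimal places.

α = -2.025

With design matrix A, AᵀA = [[6, -29/30]; [-29/30, 1511/900]] and AᵀP = [-13, 103/30]ᵀ.
Determinant 6·(1511/900) − (-29/30)² = 329/36.
α = ((-13)·(1511/900) − (-29/30)·(103/30))/(329/36) = -16656/8225; β = (6·(103/30) − (-29/30)·(-13))/(329/36) = 1446/1645.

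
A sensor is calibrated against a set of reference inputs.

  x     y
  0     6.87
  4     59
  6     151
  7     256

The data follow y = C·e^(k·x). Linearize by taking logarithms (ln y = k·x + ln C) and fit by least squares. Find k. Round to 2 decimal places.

Let Y = ln y. Fitting Y = k·x + ln C by least squares:
Sums: Σx = 17.0000, Σ(x)² = 101.0000, Σln y = 16.5672, Σx·ln y = 85.2301.
Normal system: [[101.0000, 17.0000]; [17.0000, 4]]·[k, ln C]ᵀ = [85.2301, 16.5672]ᵀ.
Solving (det = 115.0000): k = 0.51547, ln C = 1.95106.

k = 0.52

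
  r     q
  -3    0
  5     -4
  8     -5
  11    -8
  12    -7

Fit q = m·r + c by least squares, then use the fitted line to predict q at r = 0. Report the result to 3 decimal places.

From the data, Σr·r = 363, Σr = 33, Σ1 = 5.
For Xᵀq: Σr·q = -232, Σq = -24.
det = 363·5 − 33² = 726.
m = ((-232)·5 − 33·(-24))/726 = -184/363; c = (363·(-24) − 33·(-232))/726 = -16/11.
At r = 0: q̂ = (-184/363)·(0) + (-16/11)·(1) = -16/11.

q̂ = -1.455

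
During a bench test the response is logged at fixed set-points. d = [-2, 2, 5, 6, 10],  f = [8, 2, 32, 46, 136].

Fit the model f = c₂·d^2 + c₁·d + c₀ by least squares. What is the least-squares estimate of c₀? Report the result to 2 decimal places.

c₀ = -0.49

With design matrix X, XᵀX = [[11953, 1341, 169]; [1341, 169, 21]; [169, 21, 5]] and Xᵀf = [16096, 1784, 224]ᵀ.
Solving the 3×3 system (Gaussian elimination) gives c₂ = 24465/16538, c₁ = -18533/16538, c₀ = -4088/8269.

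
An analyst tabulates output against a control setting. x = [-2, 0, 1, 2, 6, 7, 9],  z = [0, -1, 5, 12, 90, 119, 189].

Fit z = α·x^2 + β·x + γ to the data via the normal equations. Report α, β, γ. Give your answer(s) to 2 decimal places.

α = 1.99, β = 3.25, γ = -1.24

Compute the Gram sums: Σx^2·x^2 = 10291, Σx^2·x = 1289, Σx^2 = 175, Σx·x = 175, Σx = 23, Σ1 = 7.
For Mᵀz: Σx^2·z = 24433, Σx·z = 3103, Σz = 414.
Normal equations: [[10291, 1289, 175]; [1289, 175, 23]; [175, 23, 7]]·[α, β, γ]ᵀ = [24433, 3103, 414]ᵀ.
Solving the 3×3 system (Gaussian elimination) gives α = 60649/30498, β = 5825/1794, γ = -6309/5083.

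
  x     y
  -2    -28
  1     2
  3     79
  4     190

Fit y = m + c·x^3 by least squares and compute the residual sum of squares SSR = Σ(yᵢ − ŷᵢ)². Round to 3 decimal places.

Normal-equation sums: Σ1 = 4, Σx^3 = 84, Σx^3·x^3 = 4890.
Moment sums: Σy = 243, Σx^3·y = 14519.
AᵀA·[m, c]ᵀ = Aᵀy becomes [[4, 84]; [84, 4890]]·[m, c]ᵀ = [243, 14519]ᵀ.
det = 4·4890 − 84² = 12504.
m = (243·4890 − 84·14519)/12504 = -5221/2084; c = (4·14519 − 84·243)/12504 = 4708/1563.
Residuals: -8737/6252, 9335/6252, 369/2084, -1705/6252; SSR = 26809/6252.

SSR = 4.288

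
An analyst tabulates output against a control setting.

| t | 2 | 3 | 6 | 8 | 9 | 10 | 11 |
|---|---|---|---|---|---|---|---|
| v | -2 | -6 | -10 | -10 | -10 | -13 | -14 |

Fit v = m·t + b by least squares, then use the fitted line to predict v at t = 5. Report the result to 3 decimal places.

v̂ = -7.036

With design matrix X, XᵀX = [[415, 49]; [49, 7]] and Xᵀv = [-536, -65]ᵀ.
Eliminating b: 7·(row 1) − 49·(row 2) gives 504·m = 7·(-536) − 49·(-65) = -567, so m = -9/8.
Then b = ((-65) − 49·(-9/8))/7 = -79/56.
At t = 5: v̂ = (-9/8)·(5) + (-79/56)·(1) = -197/28.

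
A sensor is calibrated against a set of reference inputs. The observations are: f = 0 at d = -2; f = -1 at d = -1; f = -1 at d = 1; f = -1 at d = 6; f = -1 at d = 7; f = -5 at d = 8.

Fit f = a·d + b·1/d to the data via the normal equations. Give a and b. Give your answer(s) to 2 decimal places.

a = -0.36, b = 0.54

Normal-equation sums: Σd·d = 155, Σd·1/d = 6, Σ1/d·1/d = 65305/28224.
And Σd·f = -53, Σ1/d·f = -157/168.
So AᵀA·[a, b]ᵀ = Aᵀf: [[155, 6]; [6, 65305/28224]]·[a, b]ᵀ = [-53, -157/168]ᵀ.
Determinant 155·(65305/28224) − 6² = 9106211/28224.
a = ((-53)·(65305/28224) − 6·(-157/168))/(9106211/28224) = -3302909/9106211; b = (155·(-157/168) − 6·(-53))/(9106211/28224) = 4886952/9106211.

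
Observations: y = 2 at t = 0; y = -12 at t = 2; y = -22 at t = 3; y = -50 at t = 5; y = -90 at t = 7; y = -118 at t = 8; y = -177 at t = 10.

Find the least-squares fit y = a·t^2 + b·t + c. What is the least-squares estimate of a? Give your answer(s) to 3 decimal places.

The normal system XᵀX·[a, b, c]ᵀ = Xᵀy is [[17219, 2015, 251]; [2015, 251, 35]; [251, 35, 7]]·[a, b, c]ᵀ = [-31158, -3684, -467]ᵀ.
Solving the 3×3 system (Gaussian elimination) gives a = -2153/1444, b = -4101/1444, c = 685/722.

a = -1.491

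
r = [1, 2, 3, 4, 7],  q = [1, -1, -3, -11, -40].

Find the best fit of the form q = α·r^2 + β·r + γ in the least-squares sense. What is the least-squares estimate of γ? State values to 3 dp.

With design matrix M, MᵀM = [[2755, 443, 79]; [443, 79, 17]; [79, 17, 5]] and Mᵀq = [-2166, -334, -54]ᵀ.
Solving the 3×3 system (Gaussian elimination) gives α = -22/21, β = 32/21, γ = 4/7.

γ = 0.571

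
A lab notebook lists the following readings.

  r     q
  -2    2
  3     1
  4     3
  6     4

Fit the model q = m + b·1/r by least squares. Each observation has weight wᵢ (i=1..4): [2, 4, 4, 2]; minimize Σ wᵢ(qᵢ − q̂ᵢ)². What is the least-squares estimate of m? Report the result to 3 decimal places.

m = 2.364

Entries of AᵀWA: Σwᵢ·1 = 12, Σwᵢ·1/r = 5/3, Σwᵢ·1/r·1/r = 5/4.
For AᵀWq: Σwᵢ·q = 28, Σwᵢ·1/r·q = 11/3.
So AᵀWA·[m, b]ᵀ = AᵀWq: [[12, 5/3]; [5/3, 5/4]]·[m, b]ᵀ = [28, 11/3]ᵀ.
Determinant 12·(5/4) − (5/3)² = 110/9.
m = (28·(5/4) − (5/3)·(11/3))/(110/9) = 26/11; b = (12·(11/3) − (5/3)·28)/(110/9) = -12/55.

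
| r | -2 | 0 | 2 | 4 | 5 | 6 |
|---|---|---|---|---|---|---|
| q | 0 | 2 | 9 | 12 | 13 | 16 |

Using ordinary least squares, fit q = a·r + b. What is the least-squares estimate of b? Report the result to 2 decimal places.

b = 3.56

Compute the Gram sums: Σr·r = 85, Σr = 15, Σ1 = 6.
And Σr·q = 227, Σq = 52.
Normal equations: [[85, 15]; [15, 6]]·[a, b]ᵀ = [227, 52]ᵀ.
Determinant 85·6 − 15² = 285.
a = (227·6 − 15·52)/285 = 194/95; b = (85·52 − 15·227)/285 = 203/57.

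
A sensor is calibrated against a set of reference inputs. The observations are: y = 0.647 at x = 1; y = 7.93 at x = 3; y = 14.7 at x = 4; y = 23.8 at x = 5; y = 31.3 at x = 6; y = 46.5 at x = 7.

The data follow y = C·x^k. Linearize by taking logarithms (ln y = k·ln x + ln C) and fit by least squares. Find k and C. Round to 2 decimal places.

Let Y = ln y. Fitting Y = k·ln x + ln C by least squares:
Σln x = 7.8320, Σ(ln x)² = 12.7160, Σln y = 14.7758, Σln x·ln y = 24.7438.
Equations: 12.7160·k + 7.8320·ln C = 24.7438;  7.8320·k + 6·ln C = 14.7758.
Solving (det = 14.9557): k = 2.18900, ln C = -0.39474, so C = exp(-0.39474) = 0.67386.

k = 2.19, C = 0.67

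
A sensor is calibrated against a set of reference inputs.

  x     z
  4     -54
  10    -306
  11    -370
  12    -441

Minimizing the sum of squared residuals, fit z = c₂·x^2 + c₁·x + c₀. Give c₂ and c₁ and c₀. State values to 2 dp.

c₂ = -3.19, c₁ = 2.71, c₀ = -13.76

With design matrix M, MᵀM = [[45633, 4123, 381]; [4123, 381, 37]; [381, 37, 4]] and Mᵀz = [-139738, -12638, -1171]ᵀ.
Row-reducing yields c₂ = -4507/1412, c₁ = 3823/1412, c₀ = -9717/706.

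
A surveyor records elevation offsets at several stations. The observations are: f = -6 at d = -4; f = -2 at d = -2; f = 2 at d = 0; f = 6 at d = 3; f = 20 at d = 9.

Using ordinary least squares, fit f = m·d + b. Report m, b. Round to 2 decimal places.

From the data, Σd·d = 110, Σd = 6, Σ1 = 5.
Right-hand side: Σd·f = 226, Σf = 20.
det = 110·5 − 6² = 514.
m = (226·5 − 6·20)/514 = 505/257; b = (110·20 − 6·226)/514 = 422/257.

m = 1.96, b = 1.64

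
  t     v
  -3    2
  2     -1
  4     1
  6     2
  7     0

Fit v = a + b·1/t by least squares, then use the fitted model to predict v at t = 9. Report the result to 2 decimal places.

Compute the Gram sums: Σ1 = 5, Σ1/t = 61/84, Σ1/t·1/t = 3329/7056.
Moment sums: Σv = 4, Σ1/t·v = -7/12.
Eliminating b: (3329/7056)·(row 1) − (61/84)·(row 2) gives (359/196)·a = (3329/7056)·4 − (61/84)·(-7/12) = 5435/2352, so a = 5435/4308.
Then b = ((-7/12) − (61/84)·(5435/4308))/(3329/7056) = -1141/359.
At t = 9: v̂ = (5435/4308)·(1) + (-1141/359)·(1/9) = 11741/12924.

v̂ = 0.91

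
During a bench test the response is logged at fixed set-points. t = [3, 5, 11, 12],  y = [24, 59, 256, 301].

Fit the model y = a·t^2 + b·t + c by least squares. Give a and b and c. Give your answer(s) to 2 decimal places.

a = 1.87, b = 2.72, c = -1.18

Setting ∂/∂a … = 0 gives: 36083·a + 3211·b + 299·c = 76011;  3211·a + 299·b + 31·c = 6795;  299·a + 31·b + 4·c = 640.
(Σt^2·t^2 = 36083, Σt^2·t = 3211, Σt^2 = 299, Σt·t = 299, Σt = 31, Σ1 = 4, Σt^2·y = 76011, Σt·y = 6795, Σy = 640.)
Inverting the 3×3 Gram matrix, [a, b, c]ᵀ = [1001/534, 1451/534, -105/89]ᵀ.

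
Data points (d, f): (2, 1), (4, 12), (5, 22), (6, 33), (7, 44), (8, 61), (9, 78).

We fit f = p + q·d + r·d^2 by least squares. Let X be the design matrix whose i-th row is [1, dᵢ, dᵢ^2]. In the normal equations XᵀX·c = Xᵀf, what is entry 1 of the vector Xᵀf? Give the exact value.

Entry 1 ↔ basis 1, so (Xᵀf)_{1} = Σᵢ fᵢ = (1)·(1) + (1)·(12) + (1)·(22) + (1)·(33) + (1)·(44) + (1)·(61) + (1)·(78) = 251.

251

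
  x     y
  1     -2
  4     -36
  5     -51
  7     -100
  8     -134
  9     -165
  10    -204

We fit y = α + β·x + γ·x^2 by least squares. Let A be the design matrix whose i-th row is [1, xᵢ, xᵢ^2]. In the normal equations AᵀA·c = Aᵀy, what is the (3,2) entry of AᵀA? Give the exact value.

Row 3 ↔ basis x^2, column 2 ↔ basis x, so (AᵀA)_{3,2} = Σᵢ (x^2)·(x) = (1)·(1) + (16)·(4) + (25)·(5) + (49)·(7) + (64)·(8) + (81)·(9) + (100)·(10) = 2774.

2774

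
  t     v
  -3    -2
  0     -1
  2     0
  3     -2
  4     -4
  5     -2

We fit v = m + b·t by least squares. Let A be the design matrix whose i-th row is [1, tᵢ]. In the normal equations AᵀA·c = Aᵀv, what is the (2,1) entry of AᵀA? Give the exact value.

Row 2 ↔ basis t, column 1 ↔ basis 1, so (AᵀA)_{2,1} = Σᵢ t = (-3)·(1) + (0)·(1) + (2)·(1) + (3)·(1) + (4)·(1) + (5)·(1) = 11.

11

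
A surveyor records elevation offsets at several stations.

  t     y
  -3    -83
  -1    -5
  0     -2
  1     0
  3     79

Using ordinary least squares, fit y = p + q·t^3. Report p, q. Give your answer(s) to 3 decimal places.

p = -2.200, q = 2.999

The normal system XᵀX·[p, q]ᵀ = Xᵀy is [[5, 0]; [0, 1460]]·[p, q]ᵀ = [-11, 4379]ᵀ.
Δ = 5·1460 − 0² = 7300.
p = ((-11)·1460 − 0·4379)/7300 = -11/5; q = (5·4379 − 0·(-11))/7300 = 4379/1460.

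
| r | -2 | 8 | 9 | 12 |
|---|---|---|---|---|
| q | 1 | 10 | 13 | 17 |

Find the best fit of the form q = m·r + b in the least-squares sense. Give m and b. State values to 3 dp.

m = 1.104, b = 2.799

Compute the Gram sums: Σr·r = 293, Σr = 27, Σ1 = 4.
Right-hand side: Σr·q = 399, Σq = 41.
So XᵀX·[m, b]ᵀ = Xᵀq: [[293, 27]; [27, 4]]·[m, b]ᵀ = [399, 41]ᵀ.
Δ = 293·4 − 27² = 443.
m = (399·4 − 27·41)/443 = 489/443; b = (293·41 − 27·399)/443 = 1240/443.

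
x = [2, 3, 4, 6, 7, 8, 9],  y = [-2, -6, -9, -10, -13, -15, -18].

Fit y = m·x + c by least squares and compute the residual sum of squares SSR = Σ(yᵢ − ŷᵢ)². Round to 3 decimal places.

With design matrix M, MᵀM = [[259, 39]; [39, 7]] and Mᵀy = [-491, -73]ᵀ.
Determinant 259·7 − 39² = 292.
m = ((-491)·7 − 39·(-73))/292 = -295/146; c = (259·(-73) − 39·(-491))/292 = 121/146.
Residuals: 177/146, -56/73, -255/146, 189/146, 23/73, 49/146, -47/73; SSR = 541/73.

SSR = 7.411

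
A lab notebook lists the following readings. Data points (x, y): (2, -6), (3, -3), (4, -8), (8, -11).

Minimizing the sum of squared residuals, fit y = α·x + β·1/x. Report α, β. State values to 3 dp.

Compute the Gram sums: Σx·x = 93, Σx·1/x = 4, Σ1/x·1/x = 253/576.
Right-hand side: Σx·y = -141, Σ1/x·y = -59/8.
MᵀM·[α, β]ᵀ = Mᵀy becomes [[93, 4]; [4, 253/576]]·[α, β]ᵀ = [-141, -59/8]ᵀ.
Δ = 93·(253/576) − 4² = 4771/192.
α = ((-141)·(253/576) − 4·(-59/8))/(4771/192) = -479/367; β = (93·(-59/8) − 4·(-141))/(4771/192) = -1800/367.

α = -1.305, β = -4.905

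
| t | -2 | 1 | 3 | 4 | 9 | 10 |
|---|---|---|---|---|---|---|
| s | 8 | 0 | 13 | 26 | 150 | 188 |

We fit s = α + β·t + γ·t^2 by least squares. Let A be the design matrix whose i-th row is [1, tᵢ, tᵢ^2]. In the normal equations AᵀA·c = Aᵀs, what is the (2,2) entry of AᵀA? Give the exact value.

Row 2 ↔ basis t, column 2 ↔ basis t, so (AᵀA)_{2,2} = Σᵢ (t)·(t) = (-2)·(-2) + (1)·(1) + (3)·(3) + (4)·(4) + (9)·(9) + (10)·(10) = 211.

211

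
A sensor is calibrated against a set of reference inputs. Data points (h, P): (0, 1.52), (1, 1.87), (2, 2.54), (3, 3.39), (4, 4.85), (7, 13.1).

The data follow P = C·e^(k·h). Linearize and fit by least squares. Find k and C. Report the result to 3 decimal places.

With ln Pᵢ as the transformed response and hᵢ as the regressor:
Σh = 17.0000, Σ(h)² = 79.0000, Σln P = 7.3492, Σh·ln P = 30.4770.
Equations: 79.0000·k + 17.0000·ln C = 30.4770;  17.0000·k + 6·ln C = 7.3492.
Δ = 79.0000·6 − (17.0000)² = 185.0000; k = (30.4770·6 − 17.0000·7.3492)/185.0000 = 0.31311, ln C = (79.0000·7.3492 − 17.0000·30.4770)/185.0000 = 0.33774, so C = exp(0.33774) = 1.40177.

k = 0.313, C = 1.402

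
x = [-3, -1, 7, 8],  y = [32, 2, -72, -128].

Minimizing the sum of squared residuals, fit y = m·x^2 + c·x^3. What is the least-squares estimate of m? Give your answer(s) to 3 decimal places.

m = 2.068

Compute the Gram sums: Σx^2·x^2 = 6579, Σx^2·x^3 = 49331, Σx^3·x^3 = 380523.
Right-hand side: Σx^2·y = -11430, Σx^3·y = -91098.
AᵀA·[m, c]ᵀ = Aᵀy becomes [[6579, 49331]; [49331, 380523]]·[m, c]ᵀ = [-11430, -91098]ᵀ.
Δ = 6579·380523 − 49331² = 69913256.
m = ((-11430)·380523 − 49331·(-91098))/69913256 = 36144387/17478314; c = (6579·(-91098) − 49331·(-11430))/69913256 = -8870103/17478314.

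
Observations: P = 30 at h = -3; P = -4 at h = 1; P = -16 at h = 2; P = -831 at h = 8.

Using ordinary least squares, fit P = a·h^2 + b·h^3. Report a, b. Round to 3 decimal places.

a = -1.118, b = -1.483

The normal equations are: 4194·a + 32558·b = -52982;  32558·a + 262938·b = -426414.
(Σh^2·h^2 = 4194, Σh^2·h^3 = 32558, Σh^3·h^3 = 262938, Σh^2·P = -52982, Σh^3·P = -426414.)
Eliminating b: 262938·(row 1) − 32558·(row 2) gives 42738608·a = 262938·(-52982) − 32558·(-426414) = -47794104, so a = -5974263/5342326.
Then b = ((-426414) − 32558·(-5974263/5342326))/262938 = -7924045/5342326.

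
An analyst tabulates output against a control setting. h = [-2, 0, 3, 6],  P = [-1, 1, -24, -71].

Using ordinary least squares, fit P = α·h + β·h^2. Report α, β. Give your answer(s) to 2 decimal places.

XᵀX·[α, β]ᵀ = XᵀP reads: 49·α + 235·β = -496;  235·α + 1393·β = -2776.
Eliminating β: 1393·(row 1) − 235·(row 2) gives 13032·α = 1393·(-496) − 235·(-2776) = -38568, so α = -1607/543.
Then β = ((-2776) − 235·(-1607/543))/1393 = -811/543.

α = -2.96, β = -1.49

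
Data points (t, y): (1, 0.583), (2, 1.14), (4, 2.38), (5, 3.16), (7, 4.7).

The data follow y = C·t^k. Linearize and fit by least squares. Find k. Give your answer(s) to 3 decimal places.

k = 1.070

Linearized form: ln y = k·ln t + ln C. From the 5 transformed points,
Over the data: Σln t = 5.6348, Σ(ln t)² = 8.7791, Σln y = 3.1567, Σln t·ln y = 6.1561.
Normal system: [[8.7791, 5.6348]; [5.6348, 5]]·[k, ln C]ᵀ = [6.1561, 3.1567]ᵀ.
Solving (det = 12.1448): k = 1.06985, ln C = -0.57433.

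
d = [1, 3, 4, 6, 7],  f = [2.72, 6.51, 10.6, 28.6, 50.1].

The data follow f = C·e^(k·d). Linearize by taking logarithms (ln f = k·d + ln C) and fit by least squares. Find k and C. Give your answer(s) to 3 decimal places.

With ln fᵢ as the transformed response and dᵢ as the regressor:
Sums: Σd = 21.0000, Σ(d)² = 111.0000, Σln f = 12.5023, Σd·ln f = 63.5827.
Normal system: [[111.0000, 21.0000]; [21.0000, 5]]·[k, ln C]ᵀ = [63.5827, 12.5023]ᵀ.
Slope k = (n·Σd·ln f − Σd·Σln f)/(n·Σ(d)² − (Σd)²) = (5·63.5827 − 21.0000·12.5023)/114.0000 = 0.48567; ln C = (Σln f − k·Σd)/n = 0.46065, so C = exp(0.46065) = 1.58511.

k = 0.486, C = 1.585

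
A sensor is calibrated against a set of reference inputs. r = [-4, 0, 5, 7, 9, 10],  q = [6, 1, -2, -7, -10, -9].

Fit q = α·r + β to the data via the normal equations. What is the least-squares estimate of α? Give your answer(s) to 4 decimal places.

From the data, Σr·r = 271, Σr = 27, Σ1 = 6.
Moment sums: Σr·q = -263, Σq = -21.
Normal equations: [[271, 27]; [27, 6]]·[α, β]ᵀ = [-263, -21]ᵀ.
Δ = 271·6 − 27² = 897.
α = ((-263)·6 − 27·(-21))/897 = -337/299; β = (271·(-21) − 27·(-263))/897 = 470/299.

α = -1.1271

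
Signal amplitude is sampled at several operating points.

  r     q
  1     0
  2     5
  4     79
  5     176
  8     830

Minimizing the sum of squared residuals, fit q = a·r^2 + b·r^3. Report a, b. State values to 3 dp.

a = -2.927, b = 1.987

Normal-equation sums: Σr^2·r^2 = 4994, Σr^2·r^3 = 36950, Σr^3·r^3 = 281930.
And Σr^2·q = 58804, Σr^3·q = 452056.
So XᵀX·[a, b]ᵀ = Xᵀq: [[4994, 36950]; [36950, 281930]]·[a, b]ᵀ = [58804, 452056]ᵀ.
det = 4994·281930 − 36950² = 42655920.
a = (58804·281930 − 36950·452056)/42655920 = -1040479/355466; b = (4994·452056 − 36950·58804)/42655920 = 3531661/1777330.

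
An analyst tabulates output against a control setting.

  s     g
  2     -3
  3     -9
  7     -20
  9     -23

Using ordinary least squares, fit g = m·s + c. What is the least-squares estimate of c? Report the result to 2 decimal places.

c = 0.88

Setting ∂/∂m … = 0 gives: 143·m + 21·c = -380;  21·m + 4·c = -55.
det = 143·4 − 21² = 131.
m = ((-380)·4 − 21·(-55))/131 = -365/131; c = (143·(-55) − 21·(-380))/131 = 115/131.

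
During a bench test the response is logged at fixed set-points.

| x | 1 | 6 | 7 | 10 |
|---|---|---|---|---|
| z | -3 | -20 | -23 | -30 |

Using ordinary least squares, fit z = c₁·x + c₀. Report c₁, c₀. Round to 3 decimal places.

Sums needed: Σx·x = 186, Σx = 24, Σ1 = 4.
For Aᵀz: Σx·z = -584, Σz = -76.
Determinant 186·4 − 24² = 168.
c₁ = ((-584)·4 − 24·(-76))/168 = -64/21; c₀ = (186·(-76) − 24·(-584))/168 = -5/7.

c₁ = -3.048, c₀ = -0.714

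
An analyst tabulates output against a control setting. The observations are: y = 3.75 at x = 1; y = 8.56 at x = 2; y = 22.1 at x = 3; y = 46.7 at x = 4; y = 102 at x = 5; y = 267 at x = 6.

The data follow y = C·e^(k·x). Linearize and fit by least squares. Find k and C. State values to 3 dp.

k = 0.843, C = 1.625

Linearized form: ln y = k·x + ln C. From the 6 transformed points,
AᵀA = [[91.0000, 21.0000]; [21.0000, 6]], rhs = [86.9260, 20.6204]ᵀ  (here Σx = 21.0000, Σ(x)² = 91.0000, Σln y = 20.6204, Σx·ln y = 86.9260).
Slope k = (n·Σx·ln y − Σx·Σln y)/(n·Σ(x)² − (Σx)²) = (6·86.9260 − 21.0000·20.6204)/105.0000 = 0.84312; ln C = (Σln y − k·Σx)/n = 0.48581, so C = exp(0.48581) = 1.62549.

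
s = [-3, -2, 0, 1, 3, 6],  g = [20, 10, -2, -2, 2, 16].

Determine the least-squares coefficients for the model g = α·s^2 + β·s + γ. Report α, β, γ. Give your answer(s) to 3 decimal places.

Setting ∂/∂α … = 0 gives: 1475·α + 209·β + 59·γ = 812;  209·α + 59·β + 5·γ = 20;  59·α + 5·β + 6·γ = 44.
(Σs^2·s^2 = 1475, Σs^2·s = 209, Σs^2 = 59, Σs·s = 59, Σs = 5, Σ1 = 6, Σs^2·g = 812, Σs·g = 20, Σg = 44.)
Inverting the 3×3 Gram matrix, [α, β, γ]ᵀ = [419/420, -1349/420, 1/5]ᵀ.

α = 0.998, β = -3.212, γ = 0.200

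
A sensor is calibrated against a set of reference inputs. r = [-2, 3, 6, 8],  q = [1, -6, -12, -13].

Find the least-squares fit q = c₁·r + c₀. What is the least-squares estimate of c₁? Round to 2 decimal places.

c₁ = -1.47

Compute the Gram sums: Σr·r = 113, Σr = 15, Σ1 = 4.
Right-hand side: Σr·q = -196, Σq = -30.
Normal equations: [[113, 15]; [15, 4]]·[c₁, c₀]ᵀ = [-196, -30]ᵀ.
Eliminating c₀: 4·(row 1) − 15·(row 2) gives 227·c₁ = 4·(-196) − 15·(-30) = -334, so c₁ = -334/227.
Then c₀ = ((-30) − 15·(-334/227))/4 = -450/227.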